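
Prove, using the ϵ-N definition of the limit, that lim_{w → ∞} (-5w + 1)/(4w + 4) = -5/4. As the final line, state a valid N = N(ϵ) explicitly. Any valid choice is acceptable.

Let ϵ > 0. We seek N > 0 such that w > N implies |(-5w + 1)/(4w + 4) + 5/4| < ϵ.
(-5w + 1)/(4w + 4) + 5/4 = (4(-5w + 1) − (-5)(4w + 4)) / (4(4w + 4)) = 24/(4(4w + 4)).
For w > 0 we have 4w + 4 > 4w, so |(-5w + 1)/(4w + 4) + 5/4| = 24/(4(4w + 4)) < 24/(4·4w) = (3/2)/w.
Thus |(-5w + 1)/(4w + 4) + 5/4| < ϵ whenever w > (3/2)/ϵ.
Take N = (3/2)/ϵ. If w > N then |(-5w + 1)/(4w + 4) + 5/4| < (3/2)/w < ϵ.

N = (3/2)/ϵ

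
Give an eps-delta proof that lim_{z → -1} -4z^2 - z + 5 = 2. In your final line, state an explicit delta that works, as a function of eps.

Let eps > 0. We want delta > 0 such that 0 < |z + 1| < delta implies |(-4z^2 - z + 5) − 2| < eps.
(-4z^2 - z + 5) − 2 = -4z^2 - z + 3 = (z + 1)(-4z + 3).
So |(-4z^2 - z + 5) − 2| = |z + 1|·|-4z + 3|.
Require delta ≤ 1. Then |z + 1| < 1 gives |z| < 2, and by the triangle inequality |-4z + 3| ≤ 4·2 + 3 = 11.
Hence |(-4z^2 - z + 5) − 2| ≤ 11|z + 1| < eps provided |z + 1| < eps/11.
Choosing delta = min(1, eps/11) ensures both conditions, hence |(-4z^2 - z + 5) − 2| < eps.

delta = min(1, eps/11)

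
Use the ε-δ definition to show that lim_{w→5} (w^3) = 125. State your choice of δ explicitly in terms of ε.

δ = min(1, ε/91)

Let ε > 0. We seek δ > 0 with 0 < |w − 5| < δ ⇒ |w^3 − 125| < ε.
Factor: w^3 − 125 = (w − 5)(w^2 + 5w + 25), so |w^3 − 125| = |w − 5|·|w^2 + 5w + 25|.
Impose δ ≤ 1 so that |w| < 6; then |w^2 + 5w + 25| ≤ 91.
Hence |w^3 − 125| ≤ 91|w − 5|, which is < ε once |w − 5| < ε/91.
Take δ = min(1, ε/91). If 0 < |w − 5| < δ then both bounds hold and |w^3 − 125| ≤ 91|w − 5| < 91·(ε/91) = ε.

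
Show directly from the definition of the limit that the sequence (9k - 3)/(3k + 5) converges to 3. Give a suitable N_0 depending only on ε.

N_0 = 6/ε

Suppose ε > 0. For k ≥ 1, |(9k - 3)/(3k + 5) − 3| = |-54|/(3(3k + 5)) = 54/(3(3k + 5)).
Since 3k + 5 ≥ 3k for k ≥ 1, this is ≤ 54/(3·3k) = 6/k.
So |(9k - 3)/(3k + 5) − 3| < ε whenever k > 6/ε.
Take N_0 = 6/ε. If k > N_0 then |(9k - 3)/(3k + 5) − 3| ≤ 6/k < ε.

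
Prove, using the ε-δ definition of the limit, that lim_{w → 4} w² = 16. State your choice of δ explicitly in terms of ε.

Let ε > 0 be given. We seek δ > 0 with 0 < |w − 4| < δ ⇒ |w² − 16| < ε.
Factor: w² − 16 = (w − 4)(w + 4), so |w² − 16| = |w − 4|·|w + 4|.
Impose δ ≤ 1 so that |w| < 5; then |w + 4| ≤ 9.
Hence |w² − 16| ≤ 9|w − 4|, which is < ε once |w − 4| < ε/9.
Take δ = min(1, ε/9). If 0 < |w − 4| < δ then both bounds hold and |w² − 16| ≤ 9|w − 4| < 9·(ε/9) = ε.

δ = min(1, ε/9)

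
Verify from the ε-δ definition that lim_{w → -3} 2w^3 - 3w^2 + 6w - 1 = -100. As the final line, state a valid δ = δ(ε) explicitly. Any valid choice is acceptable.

Suppose ε > 0. We want δ > 0 such that 0 < |w + 3| < δ implies |(2w^3 - 3w^2 + 6w - 1) + 100| < ε.
(2w^3 - 3w^2 + 6w - 1) + 100 = 2w^3 - 3w^2 + 6w + 99 = (w + 3)(2w^2 - 9w + 33).
So |(2w^3 - 3w^2 + 6w - 1) + 100| = |w + 3|·|2w^2 - 9w + 33|.
Require δ ≤ 2. Then |w + 3| < 2 gives |w| < 5, and by the triangle inequality |2w^2 - 9w + 33| ≤ 2·5^2 + 9·5 + 33 = 128.
Hence |(2w^3 - 3w^2 + 6w - 1) + 100| ≤ 128|w + 3| < ε provided |w + 3| < ε/128.
Choosing δ = min(2, ε/128) ensures both conditions, hence |(2w^3 - 3w^2 + 6w - 1) + 100| < ε.

δ = min(2, ε/128)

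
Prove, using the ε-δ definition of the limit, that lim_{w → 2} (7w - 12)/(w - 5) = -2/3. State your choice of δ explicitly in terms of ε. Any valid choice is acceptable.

Let ε > 0. We want δ > 0 with 0 < |w − 2| < δ ⇒ |(7w - 12)/(w - 5) + 2/3| < ε.
Combining over a common denominator, (7w - 12)/(w - 5) + 2/3 = [(7w - 12)·(-3) − 2·(w - 5)] / [(-3)·(w - 5)] = -23(w − 2) / ((-3)(w - 5)).
So |(7w - 12)/(w - 5) + 2/3| = 23|w − 2| / (3·|w − 5|).
Restrict δ ≤ 3/2. Then |w − 2| < 3/2 gives |w − 5| = |(w − 2) + (-3)| ≥ 3 − 3/2 = 3/2.
Hence |(7w - 12)/(w - 5) + 2/3| < 23|w − 2|/(3·(3/2)) = (46/9)|w − 2|, which is < ε once |w − 2| < (9/46)ε.
Take δ = min(3/2, (9/46)ε). Then 0 < |w − 2| < δ forces both bounds, so |(7w - 12)/(w - 5) + 2/3| < ε.

δ = min(3/2, (9/46)ε)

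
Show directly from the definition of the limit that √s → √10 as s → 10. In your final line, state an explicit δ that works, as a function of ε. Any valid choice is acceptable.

Suppose ε > 0. We want δ > 0 such that 0 < |s − 10| < δ implies |√s − √10| < ε.
Multiplying by the conjugate, |√s − √10| = |s − 10|/(√s + √10).
Restrict δ ≤ 10 so that |s − 10| < 10 forces s > 0, and then √s + √10 > √10.
Hence |√s − √10| < |s − 10|/√10, which is < ε once |s − 10| < √10·ε.
Take δ = min(10, √10·ε). If 0 < |s − 10| < δ then s > 0 and |√s − √10| < |s − 10|/√10 < ε.

δ = min(10, √10·ε)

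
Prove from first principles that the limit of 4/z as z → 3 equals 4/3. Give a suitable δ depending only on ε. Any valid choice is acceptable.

δ = min(3/2, (9/8)ε)

Fix ε > 0. We seek δ > 0 such that 0 < |z − 3| < δ implies |4/z − (4/3)| < ε.
|4/z − (4/3)| = 4·|3 − z|/(3·|z|) = 4|z − 3|/(3|z|).
Require δ ≤ 3/2 so that |z| > 3 − 3/2 = 3/2, hence 3|z| > 9/2.
Then |4/z − (4/3)| < 4|z − 3|/(9/2), which is < ε when |z − 3| < (9/8)ε.
Take δ = min(3/2, (9/8)ε). Then 0 < |z − 3| < δ gives both |z − 3| < 3/2 and |z − 3| < (9/8)ε, so |4/z − (4/3)| < ε.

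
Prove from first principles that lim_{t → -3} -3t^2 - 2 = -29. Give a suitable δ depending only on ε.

δ = min(1, ε/21)

Suppose ε > 0. We want δ > 0 such that 0 < |t + 3| < δ implies |(-3t^2 - 2) + 29| < ε.
(-3t^2 - 2) + 29 = -3t^2 + 27 = (t + 3)(-3t + 9).
So |(-3t^2 - 2) + 29| = |t + 3|·|-3t + 9|.
Assume first that |t + 3| < 1, so |t| < 4. Then |-3t + 9| ≤ 3·4 + 9 = 21.
Hence |(-3t^2 - 2) + 29| ≤ 21|t + 3| < ε provided |t + 3| < ε/21.
Take δ = min(1, ε/21). Then 0 < |t + 3| < δ gives both |t + 3| < 1 and |t + 3| < ε/21, so |(-3t^2 - 2) + 29| < ε.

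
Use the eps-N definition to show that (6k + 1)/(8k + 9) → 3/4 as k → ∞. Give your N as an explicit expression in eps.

N = (23/32)/eps

Let eps > 0 be given. For k ≥ 1, |(6k + 1)/(8k + 9) − (3/4)| = |-46|/(8(8k + 9)) = 46/(8(8k + 9)).
Since 8k + 9 ≥ 8k for k ≥ 1, this is ≤ 46/(8·8k) = (23/32)/k.
So |(6k + 1)/(8k + 9) − (3/4)| < eps whenever k > (23/32)/eps.
Take N = (23/32)/eps. If k > N then |(6k + 1)/(8k + 9) − (3/4)| ≤ (23/32)/k < eps.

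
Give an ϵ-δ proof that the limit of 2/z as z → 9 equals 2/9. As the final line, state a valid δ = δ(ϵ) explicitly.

δ = min(9/2, (81/4)ϵ)

Let ϵ > 0. We seek δ > 0 such that 0 < |z − 9| < δ implies |2/z − (2/9)| < ϵ.
|2/z − (2/9)| = 2·|9 − z|/(9·|z|) = 2|z − 9|/(9|z|).
Restrict δ ≤ 9/2. Then |z − 9| < 9/2 gives |z| > 9/2, so 9|z| > 81/2.
Then |2/z − (2/9)| < 2|z − 9|/(81/2), which is < ϵ when |z − 9| < (81/4)ϵ.
Take δ = min(9/2, (81/4)ϵ). Then 0 < |z − 9| < δ gives both |z − 9| < 9/2 and |z − 9| < (81/4)ϵ, so |2/z − (2/9)| < ϵ.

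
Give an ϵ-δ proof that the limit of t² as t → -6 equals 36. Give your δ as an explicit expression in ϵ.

Fix ϵ > 0. We seek δ > 0 with 0 < |t + 6| < δ ⇒ |t² − 36| < ϵ.
Factor: t² − 36 = (t + 6)(t - 6), so |t² − 36| = |t + 6|·|t - 6|.
Impose δ ≤ 1 so that |t| < 7; then |t - 6| ≤ 13.
Hence |t² − 36| ≤ 13|t + 6|, which is < ϵ once |t + 6| < ϵ/13.
Take δ = min(1, ϵ/13). If 0 < |t + 6| < δ then both bounds hold and |t² − 36| ≤ 13|t + 6| < 13·(ϵ/13) = ϵ.

δ = min(1, ϵ/13)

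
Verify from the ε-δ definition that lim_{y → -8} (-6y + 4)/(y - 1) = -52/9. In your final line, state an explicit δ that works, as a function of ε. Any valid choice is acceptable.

Suppose ε > 0. We want δ > 0 with 0 < |y + 8| < δ ⇒ |(-6y + 4)/(y - 1) + 52/9| < ε.
Combining over a common denominator, (-6y + 4)/(y - 1) + 52/9 = [(-6y + 4)·(-9) − 52·(y - 1)] / [(-9)·(y - 1)] = 2(y + 8) / ((-9)(y - 1)).
So |(-6y + 4)/(y - 1) + 52/9| = 2|y + 8| / (9·|y − 1|).
Require δ ≤ 9/2, so |y − 1| ≥ |-9| − |y + 8| > 9 − 9/2 = 9/2.
Hence |(-6y + 4)/(y - 1) + 52/9| < 2|y + 8|/(9·(9/2)) = (4/81)|y + 8|, which is < ε once |y + 8| < (81/4)ε.
Take δ = min(9/2, (81/4)ε). Then 0 < |y + 8| < δ forces both bounds, so |(-6y + 4)/(y - 1) + 52/9| < ε.

δ = min(9/2, (81/4)ε)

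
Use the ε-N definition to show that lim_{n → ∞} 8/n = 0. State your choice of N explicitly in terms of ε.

N = 8/ε

Let ε > 0 be given. For n ≥ 1, |8/n − 0| = 8/(n) ≤ 8/n.
We need 8/n < ε, i.e. n > 8/ε.
Take N = 8/ε. If n > N then |8/n| ≤ 8/n < ε.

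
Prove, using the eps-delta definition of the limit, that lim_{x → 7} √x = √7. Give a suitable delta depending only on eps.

Fix eps > 0. We want delta > 0 such that 0 < |x − 7| < delta implies |√x − √7| < eps.
Multiplying by the conjugate, |√x − √7| = |x − 7|/(√x + √7).
Restrict delta ≤ 7 so that |x − 7| < 7 forces x > 0, and then √x + √7 > √7.
Hence |√x − √7| < |x − 7|/√7, which is < eps once |x − 7| < √7·eps.
Take delta = min(7, √7·eps). If 0 < |x − 7| < delta then x > 0 and |√x − √7| < |x − 7|/√7 < eps.

delta = min(7, √7·eps)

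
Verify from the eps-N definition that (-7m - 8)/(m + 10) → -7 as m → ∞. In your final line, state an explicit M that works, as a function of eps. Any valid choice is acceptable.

M = 62/eps

Fix eps > 0. For m ≥ 1, |(-7m - 8)/(m + 10) + 7| = |62|/((m + 10)) = 62/((m + 10)).
Since m + 10 ≥ m for m ≥ 1, this is ≤ 62/(m) = 62/m.
So |(-7m - 8)/(m + 10) + 7| < eps whenever m > 62/eps.
Take M = 62/eps. If m > M then |(-7m - 8)/(m + 10) + 7| ≤ 62/m < eps.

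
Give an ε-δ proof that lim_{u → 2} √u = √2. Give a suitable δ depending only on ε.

Let ε > 0 be given. We want δ > 0 such that 0 < |u − 2| < δ implies |√u − √2| < ε.
Rationalise: √u − √2 = (u − 2)/(√u + √2), so |√u − √2| = |u − 2|/(√u + √2).
Restrict δ ≤ 2 so that |u − 2| < 2 forces u > 0, and then √u + √2 > √2.
Hence |√u − √2| < |u − 2|/√2, which is < ε once |u − 2| < √2·ε.
Take δ = min(2, √2·ε). If 0 < |u − 2| < δ then u > 0 and |√u − √2| < |u − 2|/√2 < ε.

δ = min(2, √2·ε)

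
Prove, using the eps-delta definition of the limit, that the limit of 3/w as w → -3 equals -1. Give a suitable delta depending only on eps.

Let eps > 0. We seek delta > 0 such that 0 < |w + 3| < delta implies |3/w + 1| < eps.
|3/w + 1| = 3·|-3 − w|/(3·|w|) = 3|w + 3|/(3|w|).
Restrict delta ≤ 3/2. Then |w + 3| < 3/2 gives |w| > 3/2, so 3|w| > 9/2.
Then |3/w + 1| < 3|w + 3|/(9/2), which is < eps when |w + 3| < (3/2)eps.
Take delta = min(3/2, (3/2)eps). Then 0 < |w + 3| < delta gives both |w + 3| < 3/2 and |w + 3| < (3/2)eps, so |3/w + 1| < eps.

delta = min(3/2, (3/2)eps)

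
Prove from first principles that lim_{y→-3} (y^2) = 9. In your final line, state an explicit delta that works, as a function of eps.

delta = min(1, eps/7)

Let eps > 0. We seek delta > 0 with 0 < |y + 3| < delta ⇒ |y^2 − 9| < eps.
Factor: y^2 − 9 = (y + 3)(y - 3), so |y^2 − 9| = |y + 3|·|y - 3|.
Impose delta ≤ 1 so that |y| < 4; then |y - 3| ≤ 7.
Hence |y^2 − 9| ≤ 7|y + 3|, which is < eps once |y + 3| < eps/7.
Take delta = min(1, eps/7). If 0 < |y + 3| < delta then both bounds hold and |y^2 − 9| ≤ 7|y + 3| < 7·(eps/7) = eps.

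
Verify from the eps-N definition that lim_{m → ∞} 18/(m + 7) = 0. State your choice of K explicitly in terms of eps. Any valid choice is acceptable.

K = 18/eps

Fix eps > 0. For m ≥ 1, |18/(m + 7) − 0| = 18/(m + 7) ≤ 18/m.
We need 18/m < eps, i.e. m > 18/eps.
Take K = 18/eps. If m > K then |18/(m + 7)| ≤ 18/m < eps.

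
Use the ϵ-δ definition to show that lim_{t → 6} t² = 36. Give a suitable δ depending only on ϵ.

Let ϵ > 0 be given. We seek δ > 0 with 0 < |t − 6| < δ ⇒ |t² − 36| < ϵ.
Factor: t² − 36 = (t − 6)(t + 6), so |t² − 36| = |t − 6|·|t + 6|.
Restrict δ ≤ 1. Then |t − 6| < 1 gives |t| < 7, so by the triangle inequality |t + 6| ≤ 7 + 6 = 13.
Hence |t² − 36| ≤ 13|t − 6|, which is < ϵ once |t − 6| < ϵ/13.
Take δ = min(1, ϵ/13). If 0 < |t − 6| < δ then both bounds hold and |t² − 36| ≤ 13|t − 6| < 13·(ϵ/13) = ϵ.

δ = min(1, ϵ/13)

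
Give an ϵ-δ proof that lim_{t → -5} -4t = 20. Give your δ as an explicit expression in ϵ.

δ = ϵ/4

Let ϵ > 0 be given. We need δ > 0 so that 0 < |t + 5| < δ implies |(-4t) − 20| < ϵ.
Since (-4t) − 20 = -4(t + 5), we have |(-4t) − 20| = 4|t + 5|.
Thus it suffices that |t + 5| < ϵ/4.
Choosing δ = ϵ/4 gives |(-4t) − 20| = 4|t + 5| < ϵ whenever |t + 5| < δ.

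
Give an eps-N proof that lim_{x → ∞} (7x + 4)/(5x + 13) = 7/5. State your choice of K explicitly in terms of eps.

K = (71/25)/eps

Suppose eps > 0. We seek K > 0 such that x > K implies |(7x + 4)/(5x + 13) − (7/5)| < eps.
(7x + 4)/(5x + 13) − (7/5) = (5(7x + 4) − 7(5x + 13)) / (5(5x + 13)) = -71/(5(5x + 13)).
For x > 0 we have 5x + 13 > 5x, so |(7x + 4)/(5x + 13) − (7/5)| = 71/(5(5x + 13)) < 71/(5·5x) = (71/25)/x.
Thus |(7x + 4)/(5x + 13) − (7/5)| < eps whenever x > (71/25)/eps.
Take K = (71/25)/eps. If x > K then |(7x + 4)/(5x + 13) − (7/5)| < (71/25)/x < eps.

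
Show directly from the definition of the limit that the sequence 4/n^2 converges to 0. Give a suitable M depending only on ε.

Suppose ε > 0. For n ≥ 1, |4/n^2 − 0| = 4/n^2.
4/n^2 < ε ⇔ n^2 > 4/ε ⇔ n > (4/ε)^{1/2}.
Take M = (4/ε)^{1/2}. Then n > M implies 4/n^2 < ε.

M = (4/ε)^{1/2}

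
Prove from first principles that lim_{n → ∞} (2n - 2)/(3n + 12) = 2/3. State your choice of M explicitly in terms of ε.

Fix ε > 0. For n ≥ 1, |(2n - 2)/(3n + 12) − (2/3)| = |-30|/(3(3n + 12)) = 30/(3(3n + 12)).
Since 3n + 12 ≥ 3n for n ≥ 1, this is ≤ 30/(3·3n) = (10/3)/n.
So |(2n - 2)/(3n + 12) − (2/3)| < ε whenever n > (10/3)/ε.
Take M = (10/3)/ε. If n > M then |(2n - 2)/(3n + 12) − (2/3)| ≤ (10/3)/n < ε.

M = (10/3)/ε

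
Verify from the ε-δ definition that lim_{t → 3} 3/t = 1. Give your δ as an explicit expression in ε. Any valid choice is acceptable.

δ = min(3/2, (3/2)ε)

Fix ε > 0. We seek δ > 0 such that 0 < |t − 3| < δ implies |3/t − 1| < ε.
|3/t − 1| = 3·|3 − t|/(3·|t|) = 3|t − 3|/(3|t|).
Require δ ≤ 3/2 so that |t| > 3 − 3/2 = 3/2, hence 3|t| > 9/2.
Then |3/t − 1| < 3|t − 3|/(9/2), which is < ε when |t − 3| < (3/2)ε.
Take δ = min(3/2, (3/2)ε). Then 0 < |t − 3| < δ gives both |t − 3| < 3/2 and |t − 3| < (3/2)ε, so |3/t − 1| < ε.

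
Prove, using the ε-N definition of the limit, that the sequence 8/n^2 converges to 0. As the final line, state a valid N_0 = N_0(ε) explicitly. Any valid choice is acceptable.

N_0 = (8/ε)^{1/2}

Fix ε > 0. For n ≥ 1, |8/n^2 − 0| = 8/n^2.
8/n^2 < ε ⇔ n^2 > 8/ε ⇔ n > (8/ε)^{1/2}.
Take N_0 = (8/ε)^{1/2}. Then n > N_0 implies 8/n^2 < ε.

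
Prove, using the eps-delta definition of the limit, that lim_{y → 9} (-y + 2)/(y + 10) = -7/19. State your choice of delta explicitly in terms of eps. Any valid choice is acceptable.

delta = min(19/2, (361/24)eps)

Let eps > 0 be given. We want delta > 0 with 0 < |y − 9| < delta ⇒ |(-y + 2)/(y + 10) + 7/19| < eps.
Combining over a common denominator, (-y + 2)/(y + 10) + 7/19 = [(-y + 2)·19 − (-7)·(y + 10)] / [19·(y + 10)] = -12(y − 9) / (19(y + 10)).
So |(-y + 2)/(y + 10) + 7/19| = 12|y − 9| / (19·|y + 10|).
Require delta ≤ 19/2, so |y + 10| ≥ |19| − |y − 9| > 19 − 19/2 = 19/2.
Hence |(-y + 2)/(y + 10) + 7/19| < 12|y − 9|/(19·(19/2)) = (24/361)|y − 9|, which is < eps once |y − 9| < (361/24)eps.
Take delta = min(19/2, (361/24)eps). Then 0 < |y − 9| < delta forces both bounds, so |(-y + 2)/(y + 10) + 7/19| < eps.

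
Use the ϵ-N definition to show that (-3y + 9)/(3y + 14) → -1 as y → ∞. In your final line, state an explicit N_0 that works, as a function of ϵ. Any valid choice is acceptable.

N_0 = (23/3)/ϵ

Fix ϵ > 0. We seek N_0 > 0 such that y > N_0 implies |(-3y + 9)/(3y + 14) + 1| < ϵ.
(-3y + 9)/(3y + 14) + 1 = (3(-3y + 9) − (-3)(3y + 14)) / (3(3y + 14)) = 69/(3(3y + 14)).
For y > 0 we have 3y + 14 > 3y, so |(-3y + 9)/(3y + 14) + 1| = 69/(3(3y + 14)) < 69/(3·3y) = (23/3)/y.
Thus |(-3y + 9)/(3y + 14) + 1| < ϵ whenever y > (23/3)/ϵ.
Take N_0 = (23/3)/ϵ. If y > N_0 then |(-3y + 9)/(3y + 14) + 1| < (23/3)/y < ϵ.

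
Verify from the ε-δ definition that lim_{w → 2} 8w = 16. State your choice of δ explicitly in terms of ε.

Let ε > 0 be given. We need δ > 0 so that 0 < |w − 2| < δ implies |(8w) − 16| < ε.
Since (8w) − 16 = 8(w − 2), we have |(8w) − 16| = 8|w − 2|.
So 8|w − 2| < ε exactly when |w − 2| < ε/8.
Choosing δ = ε/8 gives |(8w) − 16| = 8|w − 2| < ε whenever |w − 2| < δ.

δ = ε/8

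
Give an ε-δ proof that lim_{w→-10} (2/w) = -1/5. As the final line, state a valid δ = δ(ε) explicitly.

δ = min(5, 25ε)

Suppose ε > 0. We seek δ > 0 such that 0 < |w + 10| < δ implies |2/w + 1/5| < ε.
|2/w + 1/5| = 2·|-10 − w|/(10·|w|) = 2|w + 10|/(10|w|).
Require δ ≤ 5 so that |w| > 10 − 5 = 5, hence 10|w| > 50.
Then |2/w + 1/5| < 2|w + 10|/50, which is < ε when |w + 10| < 25ε.
Take δ = min(5, 25ε). Then 0 < |w + 10| < δ gives both |w + 10| < 5 and |w + 10| < 25ε, so |2/w + 1/5| < ε.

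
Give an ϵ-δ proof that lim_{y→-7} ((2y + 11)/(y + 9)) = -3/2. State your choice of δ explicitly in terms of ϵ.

δ = min(1, (2/7)ϵ)

Fix ϵ > 0. We want δ > 0 with 0 < |y + 7| < δ ⇒ |(2y + 11)/(y + 9) + 3/2| < ϵ.
Combining over a common denominator, (2y + 11)/(y + 9) + 3/2 = [(2y + 11)·2 − (-3)·(y + 9)] / [2·(y + 9)] = 7(y + 7) / (2(y + 9)).
So |(2y + 11)/(y + 9) + 3/2| = 7|y + 7| / (2·|y + 9|).
Restrict δ ≤ 1. Then |y + 7| < 1 gives |y + 9| = |(y + 7) + 2| ≥ 2 − 1 = 1.
Hence |(2y + 11)/(y + 9) + 3/2| < 7|y + 7|/(2·1) = (7/2)|y + 7|, which is < ϵ once |y + 7| < (2/7)ϵ.
Take δ = min(1, (2/7)ϵ). Then 0 < |y + 7| < δ forces both bounds, so |(2y + 11)/(y + 9) + 3/2| < ϵ.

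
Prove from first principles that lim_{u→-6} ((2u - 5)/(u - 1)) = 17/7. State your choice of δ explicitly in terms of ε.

δ = min(7/2, (49/6)ε)

Let ε > 0. We want δ > 0 with 0 < |u + 6| < δ ⇒ |(2u - 5)/(u - 1) − (17/7)| < ε.
Combining over a common denominator, (2u - 5)/(u - 1) − (17/7) = [(2u - 5)·(-7) − (-17)·(u - 1)] / [(-7)·(u - 1)] = 3(u + 6) / ((-7)(u - 1)).
So |(2u - 5)/(u - 1) − (17/7)| = 3|u + 6| / (7·|u − 1|).
Require δ ≤ 7/2, so |u − 1| ≥ |-7| − |u + 6| > 7 − 7/2 = 7/2.
Hence |(2u - 5)/(u - 1) − (17/7)| < 3|u + 6|/(7·(7/2)) = (6/49)|u + 6|, which is < ε once |u + 6| < (49/6)ε.
Take δ = min(7/2, (49/6)ε). Then 0 < |u + 6| < δ forces both bounds, so |(2u - 5)/(u - 1) − (17/7)| < ε.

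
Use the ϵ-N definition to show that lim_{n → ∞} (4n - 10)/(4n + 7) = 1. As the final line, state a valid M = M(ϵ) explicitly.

M = (17/4)/ϵ

Fix ϵ > 0. For n ≥ 1, |(4n - 10)/(4n + 7) − 1| = |-68|/(4(4n + 7)) = 68/(4(4n + 7)).
Since 4n + 7 ≥ 4n for n ≥ 1, this is ≤ 68/(4·4n) = (17/4)/n.
So |(4n - 10)/(4n + 7) − 1| < ϵ whenever n > (17/4)/ϵ.
Take M = (17/4)/ϵ. If n > M then |(4n - 10)/(4n + 7) − 1| ≤ (17/4)/n < ϵ.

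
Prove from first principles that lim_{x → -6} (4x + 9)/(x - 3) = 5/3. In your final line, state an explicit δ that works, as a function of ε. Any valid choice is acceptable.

Fix ε > 0. We want δ > 0 with 0 < |x + 6| < δ ⇒ |(4x + 9)/(x - 3) − (5/3)| < ε.
Combining over a common denominator, (4x + 9)/(x - 3) − (5/3) = [(4x + 9)·(-9) − (-15)·(x - 3)] / [(-9)·(x - 3)] = -21(x + 6) / ((-9)(x - 3)).
So |(4x + 9)/(x - 3) − (5/3)| = 21|x + 6| / (9·|x − 3|).
Require δ ≤ 9/2, so |x − 3| ≥ |-9| − |x + 6| > 9 − 9/2 = 9/2.
Hence |(4x + 9)/(x - 3) − (5/3)| < 21|x + 6|/(9·(9/2)) = (14/27)|x + 6|, which is < ε once |x + 6| < (27/14)ε.
Take δ = min(9/2, (27/14)ε). Then 0 < |x + 6| < δ forces both bounds, so |(4x + 9)/(x - 3) − (5/3)| < ε.

δ = min(9/2, (27/14)ε)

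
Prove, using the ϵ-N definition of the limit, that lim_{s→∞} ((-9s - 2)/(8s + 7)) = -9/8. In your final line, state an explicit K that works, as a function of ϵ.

Let ϵ > 0. We seek K > 0 such that s > K implies |(-9s - 2)/(8s + 7) + 9/8| < ϵ.
(-9s - 2)/(8s + 7) + 9/8 = (8(-9s - 2) − (-9)(8s + 7)) / (8(8s + 7)) = 47/(8(8s + 7)).
For s > 0 we have 8s + 7 > 8s, so |(-9s - 2)/(8s + 7) + 9/8| = 47/(8(8s + 7)) < 47/(8·8s) = (47/64)/s.
Thus |(-9s - 2)/(8s + 7) + 9/8| < ϵ whenever s > (47/64)/ϵ.
Take K = (47/64)/ϵ. If s > K then |(-9s - 2)/(8s + 7) + 9/8| < (47/64)/s < ϵ.

K = (47/64)/ϵ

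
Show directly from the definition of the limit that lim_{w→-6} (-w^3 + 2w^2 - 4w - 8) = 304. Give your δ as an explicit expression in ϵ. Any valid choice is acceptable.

Suppose ϵ > 0. We want δ > 0 such that 0 < |w + 6| < δ implies |(-w^3 + 2w^2 - 4w - 8) − 304| < ϵ.
(-w^3 + 2w^2 - 4w - 8) − 304 = -w^3 + 2w^2 - 4w - 312 = (w + 6)(-w^2 + 8w - 52).
So |(-w^3 + 2w^2 - 4w - 8) − 304| = |w + 6|·|-w^2 + 8w - 52|.
Assume first that |w + 6| < 1, so |w| < 7. Then |-w^2 + 8w - 52| ≤ 7^2 + 8·7 + 52 = 157.
Hence |(-w^3 + 2w^2 - 4w - 8) − 304| ≤ 157|w + 6| < ϵ provided |w + 6| < ϵ/157.
Choosing δ = min(1, ϵ/157) ensures both conditions, hence |(-w^3 + 2w^2 - 4w - 8) − 304| < ϵ.

δ = min(1, ϵ/157)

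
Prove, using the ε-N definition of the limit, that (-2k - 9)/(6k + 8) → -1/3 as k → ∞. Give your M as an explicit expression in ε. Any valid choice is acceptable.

M = (19/18)/ε

Suppose ε > 0. For k ≥ 1, |(-2k - 9)/(6k + 8) + 1/3| = |-38|/(6(6k + 8)) = 38/(6(6k + 8)).
Since 6k + 8 ≥ 6k for k ≥ 1, this is ≤ 38/(6·6k) = (19/18)/k.
So |(-2k - 9)/(6k + 8) + 1/3| < ε whenever k > (19/18)/ε.
Take M = (19/18)/ε. If k > M then |(-2k - 9)/(6k + 8) + 1/3| ≤ (19/18)/k < ε.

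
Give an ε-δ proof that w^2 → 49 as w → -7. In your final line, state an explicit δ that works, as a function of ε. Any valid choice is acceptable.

δ = min(1, ε/15)

Let ε > 0 be given. We seek δ > 0 with 0 < |w + 7| < δ ⇒ |w^2 − 49| < ε.
Factor: w^2 − 49 = (w + 7)(w - 7), so |w^2 − 49| = |w + 7|·|w - 7|.
Impose δ ≤ 1 so that |w| < 8; then |w - 7| ≤ 15.
Hence |w^2 − 49| ≤ 15|w + 7|, which is < ε once |w + 7| < ε/15.
Take δ = min(1, ε/15). If 0 < |w + 7| < δ then both bounds hold and |w^2 − 49| ≤ 15|w + 7| < 15·(ε/15) = ε.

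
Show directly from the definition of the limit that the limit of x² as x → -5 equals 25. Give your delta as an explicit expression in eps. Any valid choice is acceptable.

delta = min(1, eps/11)

Fix eps > 0. We seek delta > 0 with 0 < |x + 5| < delta ⇒ |x² − 25| < eps.
Factor: x² − 25 = (x + 5)(x - 5), so |x² − 25| = |x + 5|·|x - 5|.
Impose delta ≤ 1 so that |x| < 6; then |x - 5| ≤ 11.
Hence |x² − 25| ≤ 11|x + 5|, which is < eps once |x + 5| < eps/11.
Take delta = min(1, eps/11). If 0 < |x + 5| < delta then both bounds hold and |x² − 25| ≤ 11|x + 5| < 11·(eps/11) = eps.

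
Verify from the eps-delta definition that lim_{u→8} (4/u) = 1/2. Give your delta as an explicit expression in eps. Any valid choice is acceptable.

Let eps > 0 be given. We seek delta > 0 such that 0 < |u − 8| < delta implies |4/u − (1/2)| < eps.
|4/u − (1/2)| = 4·|8 − u|/(8·|u|) = 4|u − 8|/(8|u|).
Require delta ≤ 4 so that |u| > 8 − 4 = 4, hence 8|u| > 32.
Then |4/u − (1/2)| < 4|u − 8|/32, which is < eps when |u − 8| < 8eps.
Take delta = min(4, 8eps). Then 0 < |u − 8| < delta gives both |u − 8| < 4 and |u − 8| < 8eps, so |4/u − (1/2)| < eps.

delta = min(4, 8eps)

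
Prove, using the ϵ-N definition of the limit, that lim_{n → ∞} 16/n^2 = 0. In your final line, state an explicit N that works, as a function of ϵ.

Let ϵ > 0 be given. For n ≥ 1, |16/n^2 − 0| = 16/n^2.
16/n^2 < ϵ ⇔ n^2 > 16/ϵ ⇔ n > (16/ϵ)^{1/2}.
Take N = (16/ϵ)^{1/2}. Then n > N implies 16/n^2 < ϵ.

N = (16/ϵ)^{1/2}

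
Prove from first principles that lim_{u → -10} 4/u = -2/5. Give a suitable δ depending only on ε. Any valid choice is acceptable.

δ = min(5, (25/2)ε)

Fix ε > 0. We seek δ > 0 such that 0 < |u + 10| < δ implies |4/u + 2/5| < ε.
|4/u + 2/5| = 4·|-10 − u|/(10·|u|) = 4|u + 10|/(10|u|).
Restrict δ ≤ 5. Then |u + 10| < 5 gives |u| > 5, so 10|u| > 50.
Then |4/u + 2/5| < 4|u + 10|/50, which is < ε when |u + 10| < (25/2)ε.
Take δ = min(5, (25/2)ε). Then 0 < |u + 10| < δ gives both |u + 10| < 5 and |u + 10| < (25/2)ε, so |4/u + 2/5| < ε.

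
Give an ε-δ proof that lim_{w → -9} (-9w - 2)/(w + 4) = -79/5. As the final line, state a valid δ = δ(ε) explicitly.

δ = min(5/2, (25/68)ε)

Suppose ε > 0. We want δ > 0 with 0 < |w + 9| < δ ⇒ |(-9w - 2)/(w + 4) + 79/5| < ε.
Combining over a common denominator, (-9w - 2)/(w + 4) + 79/5 = [(-9w - 2)·(-5) − 79·(w + 4)] / [(-5)·(w + 4)] = -34(w + 9) / ((-5)(w + 4)).
So |(-9w - 2)/(w + 4) + 79/5| = 34|w + 9| / (5·|w + 4|).
Require δ ≤ 5/2, so |w + 4| ≥ |-5| − |w + 9| > 5 − 5/2 = 5/2.
Hence |(-9w - 2)/(w + 4) + 79/5| < 34|w + 9|/(5·(5/2)) = (68/25)|w + 9|, which is < ε once |w + 9| < (25/68)ε.
Take δ = min(5/2, (25/68)ε). Then 0 < |w + 9| < δ forces both bounds, so |(-9w - 2)/(w + 4) + 79/5| < ε.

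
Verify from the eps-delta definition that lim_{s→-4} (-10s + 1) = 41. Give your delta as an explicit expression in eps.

delta = eps/10

Let eps > 0 be given. We need delta > 0 so that 0 < |s + 4| < delta implies |(-10s + 1) − 41| < eps.
Since (-10s + 1) − 41 = -10(s + 4), we have |(-10s + 1) − 41| = 10|s + 4|.
So 10|s + 4| < eps exactly when |s + 4| < eps/10.
Take delta = eps/10. If 0 < |s + 4| < delta then |(-10s + 1) − 41| = 10|s + 4| < 10·(eps/10) = eps.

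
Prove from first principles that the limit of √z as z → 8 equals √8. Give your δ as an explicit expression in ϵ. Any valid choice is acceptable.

δ = min(8, √8·ϵ)

Let ϵ > 0 be given. We want δ > 0 such that 0 < |z − 8| < δ implies |√z − √8| < ϵ.
Multiplying by the conjugate, |√z − √8| = |z − 8|/(√z + √8).
Restrict δ ≤ 8 so that |z − 8| < 8 forces z > 0, and then √z + √8 > √8.
Hence |√z − √8| < |z − 8|/√8, which is < ϵ once |z − 8| < √8·ϵ.
Take δ = min(8, √8·ϵ). If 0 < |z − 8| < δ then z > 0 and |√z − √8| < |z − 8|/√8 < ϵ.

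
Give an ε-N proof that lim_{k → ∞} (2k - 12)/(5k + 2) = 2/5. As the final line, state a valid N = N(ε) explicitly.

N = (64/25)/ε

Suppose ε > 0. For k ≥ 1, |(2k - 12)/(5k + 2) − (2/5)| = |-64|/(5(5k + 2)) = 64/(5(5k + 2)).
Since 5k + 2 ≥ 5k for k ≥ 1, this is ≤ 64/(5·5k) = (64/25)/k.
So |(2k - 12)/(5k + 2) − (2/5)| < ε whenever k > (64/25)/ε.
Take N = (64/25)/ε. If k > N then |(2k - 12)/(5k + 2) − (2/5)| ≤ (64/25)/k < ε.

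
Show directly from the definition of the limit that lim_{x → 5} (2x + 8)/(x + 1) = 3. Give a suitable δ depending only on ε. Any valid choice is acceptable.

Let ε > 0 be given. We want δ > 0 with 0 < |x − 5| < δ ⇒ |(2x + 8)/(x + 1) − 3| < ε.
Combining over a common denominator, (2x + 8)/(x + 1) − 3 = [(2x + 8)·6 − 18·(x + 1)] / [6·(x + 1)] = -6(x − 5) / (6(x + 1)).
So |(2x + 8)/(x + 1) − 3| = 6|x − 5| / (6·|x + 1|).
Require δ ≤ 3, so |x + 1| ≥ |6| − |x − 5| > 6 − 3 = 3.
Hence |(2x + 8)/(x + 1) − 3| < 6|x − 5|/(6·3) = (1/3)|x − 5|, which is < ε once |x − 5| < 3ε.
Take δ = min(3, 3ε). Then 0 < |x − 5| < δ forces both bounds, so |(2x + 8)/(x + 1) − 3| < ε.

δ = min(3, 3ε)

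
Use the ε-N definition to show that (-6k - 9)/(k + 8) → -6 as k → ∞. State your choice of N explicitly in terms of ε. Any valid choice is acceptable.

N = 39/ε

Suppose ε > 0. For k ≥ 1, |(-6k - 9)/(k + 8) + 6| = |39|/((k + 8)) = 39/((k + 8)).
Since k + 8 ≥ k for k ≥ 1, this is ≤ 39/(k) = 39/k.
So |(-6k - 9)/(k + 8) + 6| < ε whenever k > 39/ε.
Take N = 39/ε. If k > N then |(-6k - 9)/(k + 8) + 6| ≤ 39/k < ε.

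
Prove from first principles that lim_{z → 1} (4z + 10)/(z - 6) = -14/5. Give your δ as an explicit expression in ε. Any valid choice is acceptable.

Suppose ε > 0. We want δ > 0 with 0 < |z − 1| < δ ⇒ |(4z + 10)/(z - 6) + 14/5| < ε.
Combining over a common denominator, (4z + 10)/(z - 6) + 14/5 = [(4z + 10)·(-5) − 14·(z - 6)] / [(-5)·(z - 6)] = -34(z − 1) / ((-5)(z - 6)).
So |(4z + 10)/(z - 6) + 14/5| = 34|z − 1| / (5·|z − 6|).
Restrict δ ≤ 5/2. Then |z − 1| < 5/2 gives |z − 6| = |(z − 1) + (-5)| ≥ 5 − 5/2 = 5/2.
Hence |(4z + 10)/(z - 6) + 14/5| < 34|z − 1|/(5·(5/2)) = (68/25)|z − 1|, which is < ε once |z − 1| < (25/68)ε.
Take δ = min(5/2, (25/68)ε). Then 0 < |z − 1| < δ forces both bounds, so |(4z + 10)/(z - 6) + 14/5| < ε.

δ = min(5/2, (25/68)ε)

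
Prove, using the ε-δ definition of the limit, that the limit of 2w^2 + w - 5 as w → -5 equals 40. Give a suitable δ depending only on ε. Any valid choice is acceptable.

δ = min(1, ε/21)

Let ε > 0. We want δ > 0 such that 0 < |w + 5| < δ implies |(2w^2 + w - 5) − 40| < ε.
(2w^2 + w - 5) − 40 = 2w^2 + w - 45 = (w + 5)(2w - 9).
So |(2w^2 + w - 5) − 40| = |w + 5|·|2w - 9|.
Assume first that |w + 5| < 1, so |w| < 6. Then |2w - 9| ≤ 2·6 + 9 = 21.
Hence |(2w^2 + w - 5) − 40| ≤ 21|w + 5| < ε provided |w + 5| < ε/21.
Choosing δ = min(1, ε/21) ensures both conditions, hence |(2w^2 + w - 5) − 40| < ε.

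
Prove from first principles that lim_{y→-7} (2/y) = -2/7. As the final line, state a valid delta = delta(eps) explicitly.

delta = min(7/2, (49/4)eps)

Fix eps > 0. We seek delta > 0 such that 0 < |y + 7| < delta implies |2/y + 2/7| < eps.
|2/y + 2/7| = 2·|-7 − y|/(7·|y|) = 2|y + 7|/(7|y|).
Require delta ≤ 7/2 so that |y| > 7 − 7/2 = 7/2, hence 7|y| > 49/2.
Then |2/y + 2/7| < 2|y + 7|/(49/2), which is < eps when |y + 7| < (49/4)eps.
Take delta = min(7/2, (49/4)eps). Then 0 < |y + 7| < delta gives both |y + 7| < 7/2 and |y + 7| < (49/4)eps, so |2/y + 2/7| < eps.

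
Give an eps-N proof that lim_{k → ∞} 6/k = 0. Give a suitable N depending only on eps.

N = 6/eps

Let eps > 0. For k ≥ 1, |6/k − 0| = 6/(k) ≤ 6/k.
We need 6/k < eps, i.e. k > 6/eps.
Take N = 6/eps. If k > N then |6/k| ≤ 6/k < eps.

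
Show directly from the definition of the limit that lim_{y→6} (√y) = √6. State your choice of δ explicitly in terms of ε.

Let ε > 0 be given. We want δ > 0 such that 0 < |y − 6| < δ implies |√y − √6| < ε.
Multiplying by the conjugate, |√y − √6| = |y − 6|/(√y + √6).
Restrict δ ≤ 6 so that |y − 6| < 6 forces y > 0, and then √y + √6 > √6.
Hence |√y − √6| < |y − 6|/√6, which is < ε once |y − 6| < √6·ε.
Take δ = min(6, √6·ε). If 0 < |y − 6| < δ then y > 0 and |√y − √6| < |y − 6|/√6 < ε.

δ = min(6, √6·ε)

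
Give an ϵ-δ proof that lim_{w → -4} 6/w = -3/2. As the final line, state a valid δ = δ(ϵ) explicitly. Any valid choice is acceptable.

Suppose ϵ > 0. We seek δ > 0 such that 0 < |w + 4| < δ implies |6/w + 3/2| < ϵ.
|6/w + 3/2| = 6·|-4 − w|/(4·|w|) = 6|w + 4|/(4|w|).
Require δ ≤ 2 so that |w| > 4 − 2 = 2, hence 4|w| > 8.
Then |6/w + 3/2| < 6|w + 4|/8, which is < ϵ when |w + 4| < (4/3)ϵ.
Take δ = min(2, (4/3)ϵ). Then 0 < |w + 4| < δ gives both |w + 4| < 2 and |w + 4| < (4/3)ϵ, so |6/w + 3/2| < ϵ.

δ = min(2, (4/3)ϵ)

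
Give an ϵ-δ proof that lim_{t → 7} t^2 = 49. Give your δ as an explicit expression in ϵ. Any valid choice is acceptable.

δ = min(1, ϵ/15)

Fix ϵ > 0. We seek δ > 0 with 0 < |t − 7| < δ ⇒ |t^2 − 49| < ϵ.
Factor: t^2 − 49 = (t − 7)(t + 7), so |t^2 − 49| = |t − 7|·|t + 7|.
Restrict δ ≤ 1. Then |t − 7| < 1 gives |t| < 8, so by the triangle inequality |t + 7| ≤ 8 + 7 = 15.
Hence |t^2 − 49| ≤ 15|t − 7|, which is < ϵ once |t − 7| < ϵ/15.
Take δ = min(1, ϵ/15). If 0 < |t − 7| < δ then both bounds hold and |t^2 − 49| ≤ 15|t − 7| < 15·(ϵ/15) = ϵ.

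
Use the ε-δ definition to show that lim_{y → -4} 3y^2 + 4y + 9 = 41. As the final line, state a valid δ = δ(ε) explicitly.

Let ε > 0 be given. We want δ > 0 such that 0 < |y + 4| < δ implies |(3y^2 + 4y + 9) − 41| < ε.
(3y^2 + 4y + 9) − 41 = 3y^2 + 4y - 32 = (y + 4)(3y - 8).
So |(3y^2 + 4y + 9) − 41| = |y + 4|·|3y - 8|.
Require δ ≤ 1. Then |y + 4| < 1 gives |y| < 5, and by the triangle inequality |3y - 8| ≤ 3·5 + 8 = 23.
Hence |(3y^2 + 4y + 9) − 41| ≤ 23|y + 4| < ε provided |y + 4| < ε/23.
Choosing δ = min(1, ε/23) ensures both conditions, hence |(3y^2 + 4y + 9) − 41| < ε.

δ = min(1, ε/23)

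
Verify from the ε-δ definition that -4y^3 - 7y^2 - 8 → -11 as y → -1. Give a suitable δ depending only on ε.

Suppose ε > 0. We want δ > 0 such that 0 < |y + 1| < δ implies |(-4y^3 - 7y^2 - 8) + 11| < ε.
(-4y^3 - 7y^2 - 8) + 11 = -4y^3 - 7y^2 + 3 = (y + 1)(-4y^2 - 3y + 3).
So |(-4y^3 - 7y^2 - 8) + 11| = |y + 1|·|-4y^2 - 3y + 3|.
Assume first that |y + 1| < 1, so |y| < 2. Then |-4y^2 - 3y + 3| ≤ 4·2^2 + 3·2 + 3 = 25.
Hence |(-4y^3 - 7y^2 - 8) + 11| ≤ 25|y + 1| < ε provided |y + 1| < ε/25.
Choosing δ = min(1, ε/25) ensures both conditions, hence |(-4y^3 - 7y^2 - 8) + 11| < ε.

δ = min(1, ε/25)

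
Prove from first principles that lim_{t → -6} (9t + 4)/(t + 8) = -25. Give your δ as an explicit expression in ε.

Let ε > 0 be given. We want δ > 0 with 0 < |t + 6| < δ ⇒ |(9t + 4)/(t + 8) + 25| < ε.
Combining over a common denominator, (9t + 4)/(t + 8) + 25 = [(9t + 4)·2 − (-50)·(t + 8)] / [2·(t + 8)] = 68(t + 6) / (2(t + 8)).
So |(9t + 4)/(t + 8) + 25| = 68|t + 6| / (2·|t + 8|).
Require δ ≤ 1, so |t + 8| ≥ |2| − |t + 6| > 2 − 1 = 1.
Hence |(9t + 4)/(t + 8) + 25| < 68|t + 6|/(2·1) = 34|t + 6|, which is < ε once |t + 6| < (1/34)ε.
Take δ = min(1, (1/34)ε). Then 0 < |t + 6| < δ forces both bounds, so |(9t + 4)/(t + 8) + 25| < ε.

δ = min(1, (1/34)ε)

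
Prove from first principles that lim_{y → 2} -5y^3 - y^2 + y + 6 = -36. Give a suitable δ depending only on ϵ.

Let ϵ > 0 be given. We want δ > 0 such that 0 < |y − 2| < δ implies |(-5y^3 - y^2 + y + 6) + 36| < ϵ.
(-5y^3 - y^2 + y + 6) + 36 = -5y^3 - y^2 + y + 42 = (y − 2)(-5y^2 - 11y - 21).
So |(-5y^3 - y^2 + y + 6) + 36| = |y − 2|·|-5y^2 - 11y - 21|.
Assume first that |y − 2| < 2, so |y| < 4. Then |-5y^2 - 11y - 21| ≤ 5·4^2 + 11·4 + 21 = 145.
Hence |(-5y^3 - y^2 + y + 6) + 36| ≤ 145|y − 2| < ϵ provided |y − 2| < ϵ/145.
Choosing δ = min(2, ϵ/145) ensures both conditions, hence |(-5y^3 - y^2 + y + 6) + 36| < ϵ.

δ = min(2, ϵ/145)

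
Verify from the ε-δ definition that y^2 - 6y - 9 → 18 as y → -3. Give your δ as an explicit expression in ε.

δ = min(2, ε/14)

Let ε > 0. We want δ > 0 such that 0 < |y + 3| < δ implies |(y^2 - 6y - 9) − 18| < ε.
(y^2 - 6y - 9) − 18 = y^2 - 6y - 27 = (y + 3)(y - 9).
So |(y^2 - 6y - 9) − 18| = |y + 3|·|y - 9|.
Assume first that |y + 3| < 2, so |y| < 5. Then |y - 9| ≤ 5 + 9 = 14.
Hence |(y^2 - 6y - 9) − 18| ≤ 14|y + 3| < ε provided |y + 3| < ε/14.
Choosing δ = min(2, ε/14) ensures both conditions, hence |(y^2 - 6y - 9) − 18| < ε.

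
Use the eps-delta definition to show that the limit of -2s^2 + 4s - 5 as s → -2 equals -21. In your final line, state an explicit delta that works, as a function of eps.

Let eps > 0 be given. We want delta > 0 such that 0 < |s + 2| < delta implies |(-2s^2 + 4s - 5) + 21| < eps.
(-2s^2 + 4s - 5) + 21 = -2s^2 + 4s + 16 = (s + 2)(-2s + 8).
So |(-2s^2 + 4s - 5) + 21| = |s + 2|·|-2s + 8|.
Assume first that |s + 2| < 1, so |s| < 3. Then |-2s + 8| ≤ 2·3 + 8 = 14.
Hence |(-2s^2 + 4s - 5) + 21| ≤ 14|s + 2| < eps provided |s + 2| < eps/14.
Choosing delta = min(1, eps/14) ensures both conditions, hence |(-2s^2 + 4s - 5) + 21| < eps.

delta = min(1, eps/14)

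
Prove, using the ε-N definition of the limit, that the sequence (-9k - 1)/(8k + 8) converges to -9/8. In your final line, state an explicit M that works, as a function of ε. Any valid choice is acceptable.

Let ε > 0 be given. For k ≥ 1, |(-9k - 1)/(8k + 8) + 9/8| = |64|/(8(8k + 8)) = 64/(8(8k + 8)).
Since 8k + 8 ≥ 8k for k ≥ 1, this is ≤ 64/(8·8k) = 1/k.
So |(-9k - 1)/(8k + 8) + 9/8| < ε whenever k > 1/ε.
Take M = 1/ε. If k > M then |(-9k - 1)/(8k + 8) + 9/8| ≤ 1/k < ε.

M = 1/ε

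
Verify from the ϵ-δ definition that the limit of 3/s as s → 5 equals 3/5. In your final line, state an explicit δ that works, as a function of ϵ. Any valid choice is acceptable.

δ = min(5/2, (25/6)ϵ)

Suppose ϵ > 0. We seek δ > 0 such that 0 < |s − 5| < δ implies |3/s − (3/5)| < ϵ.
|3/s − (3/5)| = 3·|5 − s|/(5·|s|) = 3|s − 5|/(5|s|).
Restrict δ ≤ 5/2. Then |s − 5| < 5/2 gives |s| > 5/2, so 5|s| > 25/2.
Then |3/s − (3/5)| < 3|s − 5|/(25/2), which is < ϵ when |s − 5| < (25/6)ϵ.
Take δ = min(5/2, (25/6)ϵ). Then 0 < |s − 5| < δ gives both |s − 5| < 5/2 and |s − 5| < (25/6)ϵ, so |3/s − (3/5)| < ϵ.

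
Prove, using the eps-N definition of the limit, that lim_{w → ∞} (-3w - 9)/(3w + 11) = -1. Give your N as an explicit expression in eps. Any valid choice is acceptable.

Let eps > 0. We seek N > 0 such that w > N implies |(-3w - 9)/(3w + 11) + 1| < eps.
(-3w - 9)/(3w + 11) + 1 = (3(-3w - 9) − (-3)(3w + 11)) / (3(3w + 11)) = 6/(3(3w + 11)).
For w > 0 we have 3w + 11 > 3w, so |(-3w - 9)/(3w + 11) + 1| = 6/(3(3w + 11)) < 6/(3·3w) = (2/3)/w.
Thus |(-3w - 9)/(3w + 11) + 1| < eps whenever w > (2/3)/eps.
Take N = (2/3)/eps. If w > N then |(-3w - 9)/(3w + 11) + 1| < (2/3)/w < eps.

N = (2/3)/eps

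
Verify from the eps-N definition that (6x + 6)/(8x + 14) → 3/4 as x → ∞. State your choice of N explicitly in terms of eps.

Let eps > 0 be given. We seek N > 0 such that x > N implies |(6x + 6)/(8x + 14) − (3/4)| < eps.
(6x + 6)/(8x + 14) − (3/4) = (8(6x + 6) − 6(8x + 14)) / (8(8x + 14)) = -36/(8(8x + 14)).
For x > 0 we have 8x + 14 > 8x, so |(6x + 6)/(8x + 14) − (3/4)| = 36/(8(8x + 14)) < 36/(8·8x) = (9/16)/x.
Thus |(6x + 6)/(8x + 14) − (3/4)| < eps whenever x > (9/16)/eps.
Take N = (9/16)/eps. If x > N then |(6x + 6)/(8x + 14) − (3/4)| < (9/16)/x < eps.

N = (9/16)/eps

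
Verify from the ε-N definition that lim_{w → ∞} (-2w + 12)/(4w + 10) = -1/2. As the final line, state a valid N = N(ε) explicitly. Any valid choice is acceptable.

N = (17/4)/ε

Fix ε > 0. We seek N > 0 such that w > N implies |(-2w + 12)/(4w + 10) + 1/2| < ε.
(-2w + 12)/(4w + 10) + 1/2 = (4(-2w + 12) − (-2)(4w + 10)) / (4(4w + 10)) = 68/(4(4w + 10)).
For w > 0 we have 4w + 10 > 4w, so |(-2w + 12)/(4w + 10) + 1/2| = 68/(4(4w + 10)) < 68/(4·4w) = (17/4)/w.
Thus |(-2w + 12)/(4w + 10) + 1/2| < ε whenever w > (17/4)/ε.
Take N = (17/4)/ε. If w > N then |(-2w + 12)/(4w + 10) + 1/2| < (17/4)/w < ε.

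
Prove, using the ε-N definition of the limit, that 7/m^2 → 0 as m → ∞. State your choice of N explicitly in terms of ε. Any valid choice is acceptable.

Let ε > 0. For m ≥ 1, |7/m^2 − 0| = 7/m^2.
7/m^2 < ε ⇔ m^2 > 7/ε ⇔ m > (7/ε)^{1/2}.
Take N = (7/ε)^{1/2}. Then m > N implies 7/m^2 < ε.

N = (7/ε)^{1/2}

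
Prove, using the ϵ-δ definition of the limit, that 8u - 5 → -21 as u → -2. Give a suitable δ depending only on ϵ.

δ = ϵ/8

Let ϵ > 0 be given. We need δ > 0 so that 0 < |u + 2| < δ implies |(8u - 5) + 21| < ϵ.
|(8u - 5) + 21| = |8u + 16| = 8|u + 2|.
So 8|u + 2| < ϵ exactly when |u + 2| < ϵ/8.
Take δ = ϵ/8. If 0 < |u + 2| < δ then |(8u - 5) + 21| = 8|u + 2| < 8·(ϵ/8) = ϵ.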